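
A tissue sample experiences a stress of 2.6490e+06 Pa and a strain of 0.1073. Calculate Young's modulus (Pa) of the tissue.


E = stress / strain
E = 2.6490e+06 / 0.1073
E = 2.4688e+07


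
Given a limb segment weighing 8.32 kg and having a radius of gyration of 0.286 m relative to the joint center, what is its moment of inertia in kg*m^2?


I = m * k^2
I = 8.32 * 0.286^2
k^2 = 0.0818
I = 0.6805


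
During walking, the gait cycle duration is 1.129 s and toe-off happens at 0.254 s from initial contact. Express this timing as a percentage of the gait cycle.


pct = (event_time / cycle_time) * 100
pct = (0.254 / 1.129) * 100
ratio = 0.2250
pct = 22.4978


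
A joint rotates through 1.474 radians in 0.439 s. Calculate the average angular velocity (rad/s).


omega = delta_theta / delta_t
omega = 1.474 / 0.439
omega = 3.3576


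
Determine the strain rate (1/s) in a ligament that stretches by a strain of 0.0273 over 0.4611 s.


strain_rate = delta_strain / delta_t
strain_rate = 0.0273 / 0.4611
strain_rate = 0.0592


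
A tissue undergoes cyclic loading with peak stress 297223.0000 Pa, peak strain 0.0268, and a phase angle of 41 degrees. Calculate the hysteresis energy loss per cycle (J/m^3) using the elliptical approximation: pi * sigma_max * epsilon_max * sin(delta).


E_loss = pi * sigma_max * epsilon_max * sin(delta)
delta = 41 deg = 0.7156 rad
sin(delta) = 0.6561
E_loss = pi * 297223.0000 * 0.0268 * 0.6561
E_loss = 16417.6123


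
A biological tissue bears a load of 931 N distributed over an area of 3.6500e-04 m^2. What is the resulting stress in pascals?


stress = F / A
stress = 931 / 3.6500e-04
stress = 2.5507e+06


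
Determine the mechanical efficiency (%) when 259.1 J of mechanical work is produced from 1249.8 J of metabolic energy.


eta = (W_mech / E_meta) * 100
eta = (259.1 / 1249.8) * 100
ratio = 0.2073
eta = 20.7313


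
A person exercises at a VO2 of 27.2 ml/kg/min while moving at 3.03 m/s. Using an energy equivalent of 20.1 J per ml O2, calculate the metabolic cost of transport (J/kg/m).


Power per kg = VO2 * 20.1 / 60
Power per kg = 27.2 * 20.1 / 60 = 9.1120 W/kg
Cost = power_per_kg / speed
Cost = 9.1120 / 3.03
Cost = 3.0073


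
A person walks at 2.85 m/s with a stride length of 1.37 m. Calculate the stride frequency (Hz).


f = v / stride_length
f = 2.85 / 1.37
f = 2.0803


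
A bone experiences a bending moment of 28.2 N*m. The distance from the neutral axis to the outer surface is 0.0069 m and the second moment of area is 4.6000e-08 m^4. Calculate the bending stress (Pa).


sigma = M * c / I
sigma = 28.2 * 0.0069 / 4.6000e-08
M * c = 0.1946
sigma = 4.2300e+06


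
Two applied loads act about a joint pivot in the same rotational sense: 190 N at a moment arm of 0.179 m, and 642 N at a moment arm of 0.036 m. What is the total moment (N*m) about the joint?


M = F1 * d1 + F2 * d2
M = 190 * 0.179 + 642 * 0.036
M = 34.0100 + 23.1120
M = 57.1220


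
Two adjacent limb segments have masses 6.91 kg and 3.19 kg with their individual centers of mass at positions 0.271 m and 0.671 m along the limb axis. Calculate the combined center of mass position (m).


COM = (m1*x1 + m2*x2) / (m1 + m2)
COM = (6.91*0.271 + 3.19*0.671) / (6.91 + 3.19)
Numerator = 4.0131
Denominator = 10.1000
COM = 0.3973


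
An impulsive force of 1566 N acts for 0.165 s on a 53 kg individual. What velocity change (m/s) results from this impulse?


J = F * dt = 1566 * 0.165 = 258.3900 N*s
delta_v = J / m
delta_v = 258.3900 / 53
delta_v = 4.8753


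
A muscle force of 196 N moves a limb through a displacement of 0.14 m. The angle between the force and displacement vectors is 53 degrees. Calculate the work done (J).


W = F * d * cos(theta)
theta = 53 deg = 0.9250 rad
cos(theta) = 0.6018
W = 196 * 0.14 * 0.6018
W = 16.5138


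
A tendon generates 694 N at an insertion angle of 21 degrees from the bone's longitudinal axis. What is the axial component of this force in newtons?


F_eff = F_tendon * cos(theta)
theta = 21 deg = 0.3665 rad
cos(theta) = 0.9336
F_eff = 694 * 0.9336
F_eff = 647.9048


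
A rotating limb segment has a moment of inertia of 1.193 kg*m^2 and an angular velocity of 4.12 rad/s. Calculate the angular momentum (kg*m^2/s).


L = I * omega
L = 1.193 * 4.12
L = 4.9152


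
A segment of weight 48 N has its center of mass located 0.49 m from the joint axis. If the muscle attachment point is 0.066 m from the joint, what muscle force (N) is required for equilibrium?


F_muscle = W * d_load / d_muscle
F_muscle = 48 * 0.49 / 0.066
Numerator = 23.5200
F_muscle = 356.3636


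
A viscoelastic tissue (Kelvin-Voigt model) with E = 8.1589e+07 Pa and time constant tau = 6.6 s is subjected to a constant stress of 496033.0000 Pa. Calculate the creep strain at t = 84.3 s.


epsilon(t) = (sigma/E) * (1 - exp(-t/tau))
sigma/E = 496033.0000 / 8.1589e+07 = 0.0061
exp(-t/tau) = exp(-84.3 / 6.6) = 2.8371e-06
epsilon = 0.0061 * (1 - 2.8371e-06)
epsilon = 0.0061


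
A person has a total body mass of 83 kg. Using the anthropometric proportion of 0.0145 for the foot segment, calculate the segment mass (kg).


m_segment = body_mass * fraction
m_segment = 83 * 0.0145
m_segment = 1.2035


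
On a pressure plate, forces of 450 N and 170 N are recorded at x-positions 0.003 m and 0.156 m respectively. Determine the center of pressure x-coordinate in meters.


COP_x = (F1*x1 + F2*x2) / (F1 + F2)
COP_x = (450*0.003 + 170*0.156) / (450 + 170)
Numerator = 27.8700
Denominator = 620
COP_x = 0.0450


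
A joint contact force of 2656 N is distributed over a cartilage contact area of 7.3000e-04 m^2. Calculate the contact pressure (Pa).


P = F / A
P = 2656 / 7.3000e-04
P = 3.6384e+06


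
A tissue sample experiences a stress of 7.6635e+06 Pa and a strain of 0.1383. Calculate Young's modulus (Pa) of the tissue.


E = stress / strain
E = 7.6635e+06 / 0.1383
E = 5.5412e+07


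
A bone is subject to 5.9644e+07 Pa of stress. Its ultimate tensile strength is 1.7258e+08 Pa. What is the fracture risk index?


FRI = applied / ultimate
FRI = 5.9644e+07 / 1.7258e+08
FRI = 0.3456


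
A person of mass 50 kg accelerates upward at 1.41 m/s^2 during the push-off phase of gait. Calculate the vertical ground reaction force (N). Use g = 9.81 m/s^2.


GRF = m * (g + a)
GRF = 50 * (9.81 + 1.41)
GRF = 50 * 11.2200
GRF = 561.0000


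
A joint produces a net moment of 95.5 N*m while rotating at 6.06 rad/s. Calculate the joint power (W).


P = M * omega
P = 95.5 * 6.06
P = 578.7300


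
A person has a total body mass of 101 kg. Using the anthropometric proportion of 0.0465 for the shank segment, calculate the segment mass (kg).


m_segment = body_mass * fraction
m_segment = 101 * 0.0465
m_segment = 4.6965


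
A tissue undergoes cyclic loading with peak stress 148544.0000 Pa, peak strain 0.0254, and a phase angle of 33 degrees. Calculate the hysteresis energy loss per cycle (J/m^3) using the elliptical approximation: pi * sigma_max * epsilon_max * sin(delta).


E_loss = pi * sigma_max * epsilon_max * sin(delta)
delta = 33 deg = 0.5760 rad
sin(delta) = 0.5446
E_loss = pi * 148544.0000 * 0.0254 * 0.5446
E_loss = 6455.7614


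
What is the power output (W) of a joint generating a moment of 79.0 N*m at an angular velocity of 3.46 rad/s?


P = M * omega
P = 79.0 * 3.46
P = 273.3400


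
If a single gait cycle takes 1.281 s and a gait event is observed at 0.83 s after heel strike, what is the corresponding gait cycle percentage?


pct = (event_time / cycle_time) * 100
pct = (0.83 / 1.281) * 100
ratio = 0.6479
pct = 64.7931


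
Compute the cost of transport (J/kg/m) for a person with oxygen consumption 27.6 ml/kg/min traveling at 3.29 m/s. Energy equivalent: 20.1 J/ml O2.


Power per kg = VO2 * 20.1 / 60
Power per kg = 27.6 * 20.1 / 60 = 9.2460 W/kg
Cost = power_per_kg / speed
Cost = 9.2460 / 3.29
Cost = 2.8103


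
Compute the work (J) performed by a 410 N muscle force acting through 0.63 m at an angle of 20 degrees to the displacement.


W = F * d * cos(theta)
theta = 20 deg = 0.3491 rad
cos(theta) = 0.9397
W = 410 * 0.63 * 0.9397
W = 242.7226


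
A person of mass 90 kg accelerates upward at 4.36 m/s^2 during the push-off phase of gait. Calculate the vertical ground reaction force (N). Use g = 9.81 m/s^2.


GRF = m * (g + a)
GRF = 90 * (9.81 + 4.36)
GRF = 90 * 14.1700
GRF = 1275.3000


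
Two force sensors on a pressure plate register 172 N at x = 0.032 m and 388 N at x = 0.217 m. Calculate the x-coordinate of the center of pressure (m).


COP_x = (F1*x1 + F2*x2) / (F1 + F2)
COP_x = (172*0.032 + 388*0.217) / (172 + 388)
Numerator = 89.7000
Denominator = 560
COP_x = 0.1602


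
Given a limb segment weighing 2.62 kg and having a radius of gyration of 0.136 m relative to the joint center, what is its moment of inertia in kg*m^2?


I = m * k^2
I = 2.62 * 0.136^2
k^2 = 0.0185
I = 0.0485


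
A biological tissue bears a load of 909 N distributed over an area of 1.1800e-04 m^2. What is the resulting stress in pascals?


stress = F / A
stress = 909 / 1.1800e-04
stress = 7.7034e+06


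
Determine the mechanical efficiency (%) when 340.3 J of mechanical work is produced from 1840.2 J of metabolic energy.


eta = (W_mech / E_meta) * 100
eta = (340.3 / 1840.2) * 100
ratio = 0.1849
eta = 18.4926


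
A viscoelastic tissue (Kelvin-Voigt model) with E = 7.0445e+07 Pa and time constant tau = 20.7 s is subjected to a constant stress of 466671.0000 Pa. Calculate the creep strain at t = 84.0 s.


epsilon(t) = (sigma/E) * (1 - exp(-t/tau))
sigma/E = 466671.0000 / 7.0445e+07 = 0.0066
exp(-t/tau) = exp(-84.0 / 20.7) = 0.0173
epsilon = 0.0066 * (1 - 0.0173)
epsilon = 0.0065


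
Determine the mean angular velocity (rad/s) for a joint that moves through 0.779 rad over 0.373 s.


omega = delta_theta / delta_t
omega = 0.779 / 0.373
omega = 2.0885


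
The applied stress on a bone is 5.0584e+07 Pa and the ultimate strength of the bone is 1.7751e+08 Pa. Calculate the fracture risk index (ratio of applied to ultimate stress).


FRI = applied / ultimate
FRI = 5.0584e+07 / 1.7751e+08
FRI = 0.2850


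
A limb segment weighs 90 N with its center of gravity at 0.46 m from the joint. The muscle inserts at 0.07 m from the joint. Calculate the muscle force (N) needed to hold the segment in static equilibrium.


F_muscle = W * d_load / d_muscle
F_muscle = 90 * 0.46 / 0.07
Numerator = 41.4000
F_muscle = 591.4286


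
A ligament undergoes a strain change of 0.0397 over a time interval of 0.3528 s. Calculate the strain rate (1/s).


strain_rate = delta_strain / delta_t
strain_rate = 0.0397 / 0.3528
strain_rate = 0.1125


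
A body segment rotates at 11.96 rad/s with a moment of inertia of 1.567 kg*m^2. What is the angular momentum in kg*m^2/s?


L = I * omega
L = 1.567 * 11.96
L = 18.7413


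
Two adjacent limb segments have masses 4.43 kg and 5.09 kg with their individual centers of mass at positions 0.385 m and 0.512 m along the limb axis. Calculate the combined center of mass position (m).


COM = (m1*x1 + m2*x2) / (m1 + m2)
COM = (4.43*0.385 + 5.09*0.512) / (4.43 + 5.09)
Numerator = 4.3116
Denominator = 9.5200
COM = 0.4529


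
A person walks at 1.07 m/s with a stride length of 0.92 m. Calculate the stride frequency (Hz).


f = v / stride_length
f = 1.07 / 0.92
f = 1.1630


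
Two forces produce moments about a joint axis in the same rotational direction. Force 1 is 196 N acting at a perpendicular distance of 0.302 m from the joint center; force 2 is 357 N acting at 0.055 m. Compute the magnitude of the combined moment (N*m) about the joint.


M = F1 * d1 + F2 * d2
M = 196 * 0.302 + 357 * 0.055
M = 59.1920 + 19.6350
M = 78.8270


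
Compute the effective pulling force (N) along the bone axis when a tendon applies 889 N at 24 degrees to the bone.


F_eff = F_tendon * cos(theta)
theta = 24 deg = 0.4189 rad
cos(theta) = 0.9135
F_eff = 889 * 0.9135
F_eff = 812.1419


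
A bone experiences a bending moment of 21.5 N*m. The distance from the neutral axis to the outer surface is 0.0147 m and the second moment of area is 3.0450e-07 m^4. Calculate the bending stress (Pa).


sigma = M * c / I
sigma = 21.5 * 0.0147 / 3.0450e-07
M * c = 0.3160
sigma = 1.0379e+06


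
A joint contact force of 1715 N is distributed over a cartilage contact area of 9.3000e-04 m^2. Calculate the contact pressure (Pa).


P = F / A
P = 1715 / 9.3000e-04
P = 1.8441e+06


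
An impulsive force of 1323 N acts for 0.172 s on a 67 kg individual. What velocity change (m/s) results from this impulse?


J = F * dt = 1323 * 0.172 = 227.5560 N*s
delta_v = J / m
delta_v = 227.5560 / 67
delta_v = 3.3964


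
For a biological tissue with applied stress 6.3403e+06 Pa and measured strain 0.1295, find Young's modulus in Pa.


E = stress / strain
E = 6.3403e+06 / 0.1295
E = 4.8960e+07


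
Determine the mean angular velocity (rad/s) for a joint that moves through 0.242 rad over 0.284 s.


omega = delta_theta / delta_t
omega = 0.242 / 0.284
omega = 0.8521


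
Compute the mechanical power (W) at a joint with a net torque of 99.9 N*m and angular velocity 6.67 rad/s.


P = M * omega
P = 99.9 * 6.67
P = 666.3330


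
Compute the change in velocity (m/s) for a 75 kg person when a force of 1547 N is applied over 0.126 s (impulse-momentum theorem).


J = F * dt = 1547 * 0.126 = 194.9220 N*s
delta_v = J / m
delta_v = 194.9220 / 75
delta_v = 2.5990


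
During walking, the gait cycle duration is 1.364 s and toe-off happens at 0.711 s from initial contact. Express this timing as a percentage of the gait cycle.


pct = (event_time / cycle_time) * 100
pct = (0.711 / 1.364) * 100
ratio = 0.5213
pct = 52.1261


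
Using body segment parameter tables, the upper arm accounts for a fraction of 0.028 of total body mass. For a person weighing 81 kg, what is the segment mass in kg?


m_segment = body_mass * fraction
m_segment = 81 * 0.028
m_segment = 2.2680


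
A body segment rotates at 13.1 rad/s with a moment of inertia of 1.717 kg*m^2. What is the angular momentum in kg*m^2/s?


L = I * omega
L = 1.717 * 13.1
L = 22.4927


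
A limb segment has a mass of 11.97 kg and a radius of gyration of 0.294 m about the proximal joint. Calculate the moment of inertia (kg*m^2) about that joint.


I = m * k^2
I = 11.97 * 0.294^2
k^2 = 0.0864
I = 1.0346


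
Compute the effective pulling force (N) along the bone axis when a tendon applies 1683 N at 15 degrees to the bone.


F_eff = F_tendon * cos(theta)
theta = 15 deg = 0.2618 rad
cos(theta) = 0.9659
F_eff = 1683 * 0.9659
F_eff = 1625.6532


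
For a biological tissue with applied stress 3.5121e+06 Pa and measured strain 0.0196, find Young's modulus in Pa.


E = stress / strain
E = 3.5121e+06 / 0.0196
E = 1.7919e+08


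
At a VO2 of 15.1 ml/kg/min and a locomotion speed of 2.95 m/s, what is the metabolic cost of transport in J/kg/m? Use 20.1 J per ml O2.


Power per kg = VO2 * 20.1 / 60
Power per kg = 15.1 * 20.1 / 60 = 5.0585 W/kg
Cost = power_per_kg / speed
Cost = 5.0585 / 2.95
Cost = 1.7147


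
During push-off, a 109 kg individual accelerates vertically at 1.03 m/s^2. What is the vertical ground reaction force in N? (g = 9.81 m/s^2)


GRF = m * (g + a)
GRF = 109 * (9.81 + 1.03)
GRF = 109 * 10.8400
GRF = 1181.5600


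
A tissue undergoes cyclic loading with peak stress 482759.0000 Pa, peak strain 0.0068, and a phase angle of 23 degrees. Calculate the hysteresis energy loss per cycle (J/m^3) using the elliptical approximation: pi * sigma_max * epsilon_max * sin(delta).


E_loss = pi * sigma_max * epsilon_max * sin(delta)
delta = 23 deg = 0.4014 rad
sin(delta) = 0.3907
E_loss = pi * 482759.0000 * 0.0068 * 0.3907
E_loss = 4029.6486


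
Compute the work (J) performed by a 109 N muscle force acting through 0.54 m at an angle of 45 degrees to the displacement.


W = F * d * cos(theta)
theta = 45 deg = 0.7854 rad
cos(theta) = 0.7071
W = 109 * 0.54 * 0.7071
W = 41.6203


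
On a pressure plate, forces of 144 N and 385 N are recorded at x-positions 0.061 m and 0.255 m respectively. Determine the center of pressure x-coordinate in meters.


COP_x = (F1*x1 + F2*x2) / (F1 + F2)
COP_x = (144*0.061 + 385*0.255) / (144 + 385)
Numerator = 106.9590
Denominator = 529
COP_x = 0.2022


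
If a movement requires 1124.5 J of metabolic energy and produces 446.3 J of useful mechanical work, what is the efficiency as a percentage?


eta = (W_mech / E_meta) * 100
eta = (446.3 / 1124.5) * 100
ratio = 0.3969
eta = 39.6888


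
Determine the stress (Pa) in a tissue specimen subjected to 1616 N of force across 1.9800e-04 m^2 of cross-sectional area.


stress = F / A
stress = 1616 / 1.9800e-04
stress = 8.1616e+06


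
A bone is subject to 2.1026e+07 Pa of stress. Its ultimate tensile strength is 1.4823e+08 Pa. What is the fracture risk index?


FRI = applied / ultimate
FRI = 2.1026e+07 / 1.4823e+08
FRI = 0.1418


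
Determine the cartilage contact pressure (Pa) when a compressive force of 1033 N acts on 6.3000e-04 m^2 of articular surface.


P = F / A
P = 1033 / 6.3000e-04
P = 1.6397e+06


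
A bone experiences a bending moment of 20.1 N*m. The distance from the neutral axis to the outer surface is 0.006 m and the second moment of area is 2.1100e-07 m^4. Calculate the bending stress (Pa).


sigma = M * c / I
sigma = 20.1 * 0.006 / 2.1100e-07
M * c = 0.1206
sigma = 571563.9810


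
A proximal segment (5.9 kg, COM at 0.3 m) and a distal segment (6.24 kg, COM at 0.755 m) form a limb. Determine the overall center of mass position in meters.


COM = (m1*x1 + m2*x2) / (m1 + m2)
COM = (5.9*0.3 + 6.24*0.755) / (5.9 + 6.24)
Numerator = 6.4812
Denominator = 12.1400
COM = 0.5339


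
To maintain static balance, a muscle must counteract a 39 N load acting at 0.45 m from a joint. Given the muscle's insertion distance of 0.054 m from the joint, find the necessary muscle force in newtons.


F_muscle = W * d_load / d_muscle
F_muscle = 39 * 0.45 / 0.054
Numerator = 17.5500
F_muscle = 325.0000


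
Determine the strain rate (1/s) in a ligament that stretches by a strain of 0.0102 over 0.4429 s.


strain_rate = delta_strain / delta_t
strain_rate = 0.0102 / 0.4429
strain_rate = 0.0230


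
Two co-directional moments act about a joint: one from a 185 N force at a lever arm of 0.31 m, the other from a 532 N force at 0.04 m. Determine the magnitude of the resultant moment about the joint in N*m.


M = F1 * d1 + F2 * d2
M = 185 * 0.31 + 532 * 0.04
M = 57.3500 + 21.2800
M = 78.6300


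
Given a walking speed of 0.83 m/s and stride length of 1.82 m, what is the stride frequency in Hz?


f = v / stride_length
f = 0.83 / 1.82
f = 0.4560


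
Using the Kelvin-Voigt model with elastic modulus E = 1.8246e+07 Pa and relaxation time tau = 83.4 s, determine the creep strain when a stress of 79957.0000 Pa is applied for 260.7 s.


epsilon(t) = (sigma/E) * (1 - exp(-t/tau))
sigma/E = 79957.0000 / 1.8246e+07 = 0.0044
exp(-t/tau) = exp(-260.7 / 83.4) = 0.0439
epsilon = 0.0044 * (1 - 0.0439)
epsilon = 0.0042


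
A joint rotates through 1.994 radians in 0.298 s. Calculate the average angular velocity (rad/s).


omega = delta_theta / delta_t
omega = 1.994 / 0.298
omega = 6.6913


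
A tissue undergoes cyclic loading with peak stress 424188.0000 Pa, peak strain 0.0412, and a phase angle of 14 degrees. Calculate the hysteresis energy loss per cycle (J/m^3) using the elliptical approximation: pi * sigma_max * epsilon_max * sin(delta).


E_loss = pi * sigma_max * epsilon_max * sin(delta)
delta = 14 deg = 0.2443 rad
sin(delta) = 0.2419
E_loss = pi * 424188.0000 * 0.0412 * 0.2419
E_loss = 13282.5251


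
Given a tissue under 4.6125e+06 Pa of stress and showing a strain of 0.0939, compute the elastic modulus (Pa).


E = stress / strain
E = 4.6125e+06 / 0.0939
E = 4.9121e+07


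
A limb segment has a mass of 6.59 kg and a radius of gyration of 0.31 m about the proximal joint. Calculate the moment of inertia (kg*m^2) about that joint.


I = m * k^2
I = 6.59 * 0.31^2
k^2 = 0.0961
I = 0.6333


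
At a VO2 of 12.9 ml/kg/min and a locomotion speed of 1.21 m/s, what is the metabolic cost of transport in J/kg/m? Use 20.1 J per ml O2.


Power per kg = VO2 * 20.1 / 60
Power per kg = 12.9 * 20.1 / 60 = 4.3215 W/kg
Cost = power_per_kg / speed
Cost = 4.3215 / 1.21
Cost = 3.5715


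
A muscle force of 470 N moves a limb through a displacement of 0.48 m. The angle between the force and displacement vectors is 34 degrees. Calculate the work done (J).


W = F * d * cos(theta)
theta = 34 deg = 0.5934 rad
cos(theta) = 0.8290
W = 470 * 0.48 * 0.8290
W = 187.0309


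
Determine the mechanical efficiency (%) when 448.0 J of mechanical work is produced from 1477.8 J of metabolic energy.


eta = (W_mech / E_meta) * 100
eta = (448.0 / 1477.8) * 100
ratio = 0.3032
eta = 30.3153


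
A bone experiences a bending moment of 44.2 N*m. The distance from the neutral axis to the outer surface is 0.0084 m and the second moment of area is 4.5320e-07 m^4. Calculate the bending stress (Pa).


sigma = M * c / I
sigma = 44.2 * 0.0084 / 4.5320e-07
M * c = 0.3713
sigma = 819240.9532


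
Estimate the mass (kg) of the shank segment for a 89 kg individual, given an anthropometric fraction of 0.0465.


m_segment = body_mass * fraction
m_segment = 89 * 0.0465
m_segment = 4.1385


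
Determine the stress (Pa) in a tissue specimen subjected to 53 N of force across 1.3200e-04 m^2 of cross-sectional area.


stress = F / A
stress = 53 / 1.3200e-04
stress = 401515.1515


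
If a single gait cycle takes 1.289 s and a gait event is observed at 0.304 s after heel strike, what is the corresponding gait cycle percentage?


pct = (event_time / cycle_time) * 100
pct = (0.304 / 1.289) * 100
ratio = 0.2358
pct = 23.5842


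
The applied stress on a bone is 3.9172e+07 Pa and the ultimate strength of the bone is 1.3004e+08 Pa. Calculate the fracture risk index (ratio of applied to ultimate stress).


FRI = applied / ultimate
FRI = 3.9172e+07 / 1.3004e+08
FRI = 0.3012


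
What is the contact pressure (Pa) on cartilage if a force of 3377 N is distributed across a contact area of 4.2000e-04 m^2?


P = F / A
P = 3377 / 4.2000e-04
P = 8.0405e+06


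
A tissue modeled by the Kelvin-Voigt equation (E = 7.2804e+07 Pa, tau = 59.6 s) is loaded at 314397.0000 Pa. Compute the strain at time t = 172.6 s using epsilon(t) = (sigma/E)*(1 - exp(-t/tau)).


epsilon(t) = (sigma/E) * (1 - exp(-t/tau))
sigma/E = 314397.0000 / 7.2804e+07 = 0.0043
exp(-t/tau) = exp(-172.6 / 59.6) = 0.0552
epsilon = 0.0043 * (1 - 0.0552)
epsilon = 0.0041


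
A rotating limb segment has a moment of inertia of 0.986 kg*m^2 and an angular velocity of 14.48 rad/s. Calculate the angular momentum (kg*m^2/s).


L = I * omega
L = 0.986 * 14.48
L = 14.2773


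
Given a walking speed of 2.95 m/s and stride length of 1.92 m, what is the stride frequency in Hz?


f = v / stride_length
f = 2.95 / 1.92
f = 1.5365


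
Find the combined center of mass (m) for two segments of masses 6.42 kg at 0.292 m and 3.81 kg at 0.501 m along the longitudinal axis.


COM = (m1*x1 + m2*x2) / (m1 + m2)
COM = (6.42*0.292 + 3.81*0.501) / (6.42 + 3.81)
Numerator = 3.7835
Denominator = 10.2300
COM = 0.3698


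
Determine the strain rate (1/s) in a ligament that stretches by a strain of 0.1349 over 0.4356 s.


strain_rate = delta_strain / delta_t
strain_rate = 0.1349 / 0.4356
strain_rate = 0.3097


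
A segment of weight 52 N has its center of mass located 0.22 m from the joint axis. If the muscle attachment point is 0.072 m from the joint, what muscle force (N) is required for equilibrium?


F_muscle = W * d_load / d_muscle
F_muscle = 52 * 0.22 / 0.072
Numerator = 11.4400
F_muscle = 158.8889


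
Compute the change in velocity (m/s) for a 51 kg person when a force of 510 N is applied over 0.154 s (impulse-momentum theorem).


J = F * dt = 510 * 0.154 = 78.5400 N*s
delta_v = J / m
delta_v = 78.5400 / 51
delta_v = 1.5400


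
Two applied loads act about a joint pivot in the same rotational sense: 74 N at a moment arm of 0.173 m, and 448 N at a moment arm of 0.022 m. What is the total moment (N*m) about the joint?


M = F1 * d1 + F2 * d2
M = 74 * 0.173 + 448 * 0.022
M = 12.8020 + 9.8560
M = 22.6580


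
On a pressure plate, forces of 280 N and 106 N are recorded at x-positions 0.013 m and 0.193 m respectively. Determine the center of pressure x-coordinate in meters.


COP_x = (F1*x1 + F2*x2) / (F1 + F2)
COP_x = (280*0.013 + 106*0.193) / (280 + 106)
Numerator = 24.0980
Denominator = 386
COP_x = 0.0624


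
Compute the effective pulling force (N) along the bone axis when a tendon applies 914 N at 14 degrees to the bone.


F_eff = F_tendon * cos(theta)
theta = 14 deg = 0.2443 rad
cos(theta) = 0.9703
F_eff = 914 * 0.9703
F_eff = 886.8503


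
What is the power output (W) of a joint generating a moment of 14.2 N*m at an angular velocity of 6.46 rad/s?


P = M * omega
P = 14.2 * 6.46
P = 91.7320


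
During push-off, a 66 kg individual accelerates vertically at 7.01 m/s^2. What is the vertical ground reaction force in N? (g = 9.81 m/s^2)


GRF = m * (g + a)
GRF = 66 * (9.81 + 7.01)
GRF = 66 * 16.8200
GRF = 1110.1200


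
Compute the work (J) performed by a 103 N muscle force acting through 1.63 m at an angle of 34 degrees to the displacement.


W = F * d * cos(theta)
theta = 34 deg = 0.5934 rad
cos(theta) = 0.8290
W = 103 * 1.63 * 0.8290
W = 139.1871


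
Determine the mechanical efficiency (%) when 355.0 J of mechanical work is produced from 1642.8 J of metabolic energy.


eta = (W_mech / E_meta) * 100
eta = (355.0 / 1642.8) * 100
ratio = 0.2161
eta = 21.6094


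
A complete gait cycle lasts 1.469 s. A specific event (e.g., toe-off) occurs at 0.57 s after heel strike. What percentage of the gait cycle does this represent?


pct = (event_time / cycle_time) * 100
pct = (0.57 / 1.469) * 100
ratio = 0.3880
pct = 38.8019


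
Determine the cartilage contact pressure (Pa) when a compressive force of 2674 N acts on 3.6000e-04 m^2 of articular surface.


P = F / A
P = 2674 / 3.6000e-04
P = 7.4278e+06


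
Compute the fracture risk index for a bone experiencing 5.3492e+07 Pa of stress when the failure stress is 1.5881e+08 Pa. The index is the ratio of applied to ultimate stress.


FRI = applied / ultimate
FRI = 5.3492e+07 / 1.5881e+08
FRI = 0.3368


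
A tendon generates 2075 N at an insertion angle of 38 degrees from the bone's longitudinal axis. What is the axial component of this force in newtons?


F_eff = F_tendon * cos(theta)
theta = 38 deg = 0.6632 rad
cos(theta) = 0.7880
F_eff = 2075 * 0.7880
F_eff = 1635.1223


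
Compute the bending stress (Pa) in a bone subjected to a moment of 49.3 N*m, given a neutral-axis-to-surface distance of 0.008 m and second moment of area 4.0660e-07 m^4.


sigma = M * c / I
sigma = 49.3 * 0.008 / 4.0660e-07
M * c = 0.3944
sigma = 969995.0812


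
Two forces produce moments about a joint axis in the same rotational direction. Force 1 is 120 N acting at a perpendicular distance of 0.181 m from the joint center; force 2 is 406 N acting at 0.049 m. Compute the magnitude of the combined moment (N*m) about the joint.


M = F1 * d1 + F2 * d2
M = 120 * 0.181 + 406 * 0.049
M = 21.7200 + 19.8940
M = 41.6140


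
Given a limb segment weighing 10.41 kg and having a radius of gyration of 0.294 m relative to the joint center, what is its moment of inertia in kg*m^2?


I = m * k^2
I = 10.41 * 0.294^2
k^2 = 0.0864
I = 0.8998


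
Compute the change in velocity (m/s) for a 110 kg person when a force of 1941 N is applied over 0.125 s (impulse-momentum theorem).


J = F * dt = 1941 * 0.125 = 242.6250 N*s
delta_v = J / m
delta_v = 242.6250 / 110
delta_v = 2.2057


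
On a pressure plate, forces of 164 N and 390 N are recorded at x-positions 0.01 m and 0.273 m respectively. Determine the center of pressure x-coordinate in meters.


COP_x = (F1*x1 + F2*x2) / (F1 + F2)
COP_x = (164*0.01 + 390*0.273) / (164 + 390)
Numerator = 108.1100
Denominator = 554
COP_x = 0.1951


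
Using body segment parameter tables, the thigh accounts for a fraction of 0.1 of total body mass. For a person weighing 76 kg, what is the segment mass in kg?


m_segment = body_mass * fraction
m_segment = 76 * 0.1
m_segment = 7.6000


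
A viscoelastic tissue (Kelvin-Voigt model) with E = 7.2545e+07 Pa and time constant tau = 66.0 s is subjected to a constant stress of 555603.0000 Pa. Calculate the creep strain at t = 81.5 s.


epsilon(t) = (sigma/E) * (1 - exp(-t/tau))
sigma/E = 555603.0000 / 7.2545e+07 = 0.0077
exp(-t/tau) = exp(-81.5 / 66.0) = 0.2909
epsilon = 0.0077 * (1 - 0.2909)
epsilon = 0.0054


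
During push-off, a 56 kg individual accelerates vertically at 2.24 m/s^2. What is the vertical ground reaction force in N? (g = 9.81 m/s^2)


GRF = m * (g + a)
GRF = 56 * (9.81 + 2.24)
GRF = 56 * 12.0500
GRF = 674.8000


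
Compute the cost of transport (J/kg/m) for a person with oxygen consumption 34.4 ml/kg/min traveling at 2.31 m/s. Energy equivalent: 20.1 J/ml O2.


Power per kg = VO2 * 20.1 / 60
Power per kg = 34.4 * 20.1 / 60 = 11.5240 W/kg
Cost = power_per_kg / speed
Cost = 11.5240 / 2.31
Cost = 4.9887


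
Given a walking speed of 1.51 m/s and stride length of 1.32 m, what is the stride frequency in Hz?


f = v / stride_length
f = 1.51 / 1.32
f = 1.1439


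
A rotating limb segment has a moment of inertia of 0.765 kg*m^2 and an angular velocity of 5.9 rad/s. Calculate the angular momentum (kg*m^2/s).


L = I * omega
L = 0.765 * 5.9
L = 4.5135


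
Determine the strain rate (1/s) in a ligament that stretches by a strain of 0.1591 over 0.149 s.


strain_rate = delta_strain / delta_t
strain_rate = 0.1591 / 0.149
strain_rate = 1.0678


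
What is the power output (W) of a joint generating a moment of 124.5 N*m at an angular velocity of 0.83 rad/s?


P = M * omega
P = 124.5 * 0.83
P = 103.3350


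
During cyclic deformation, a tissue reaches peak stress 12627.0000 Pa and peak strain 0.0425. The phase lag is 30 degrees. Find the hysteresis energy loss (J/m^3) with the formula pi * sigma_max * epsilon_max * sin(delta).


E_loss = pi * sigma_max * epsilon_max * sin(delta)
delta = 30 deg = 0.5236 rad
sin(delta) = 0.5000
E_loss = pi * 12627.0000 * 0.0425 * 0.5000
E_loss = 842.9639


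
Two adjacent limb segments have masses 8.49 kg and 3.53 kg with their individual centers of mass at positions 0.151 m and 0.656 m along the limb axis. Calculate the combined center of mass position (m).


COM = (m1*x1 + m2*x2) / (m1 + m2)
COM = (8.49*0.151 + 3.53*0.656) / (8.49 + 3.53)
Numerator = 3.5977
Denominator = 12.0200
COM = 0.2993


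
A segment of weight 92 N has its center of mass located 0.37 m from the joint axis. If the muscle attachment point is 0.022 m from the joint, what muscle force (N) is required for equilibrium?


F_muscle = W * d_load / d_muscle
F_muscle = 92 * 0.37 / 0.022
Numerator = 34.0400
F_muscle = 1547.2727


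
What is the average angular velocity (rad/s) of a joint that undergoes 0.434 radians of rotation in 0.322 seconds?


omega = delta_theta / delta_t
omega = 0.434 / 0.322
omega = 1.3478


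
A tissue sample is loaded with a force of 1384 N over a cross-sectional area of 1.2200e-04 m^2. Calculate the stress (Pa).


stress = F / A
stress = 1384 / 1.2200e-04
stress = 1.1344e+07


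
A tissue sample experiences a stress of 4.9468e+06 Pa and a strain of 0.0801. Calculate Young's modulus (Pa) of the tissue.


E = stress / strain
E = 4.9468e+06 / 0.0801
E = 6.1758e+07


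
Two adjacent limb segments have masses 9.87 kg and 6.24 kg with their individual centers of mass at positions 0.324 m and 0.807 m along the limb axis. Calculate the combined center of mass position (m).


COM = (m1*x1 + m2*x2) / (m1 + m2)
COM = (9.87*0.324 + 6.24*0.807) / (9.87 + 6.24)
Numerator = 8.2336
Denominator = 16.1100
COM = 0.5111


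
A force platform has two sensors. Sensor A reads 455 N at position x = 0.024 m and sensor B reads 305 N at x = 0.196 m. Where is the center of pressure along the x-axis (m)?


COP_x = (F1*x1 + F2*x2) / (F1 + F2)
COP_x = (455*0.024 + 305*0.196) / (455 + 305)
Numerator = 70.7000
Denominator = 760
COP_x = 0.0930


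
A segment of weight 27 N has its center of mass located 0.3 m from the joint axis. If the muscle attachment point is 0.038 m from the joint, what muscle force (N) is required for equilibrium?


F_muscle = W * d_load / d_muscle
F_muscle = 27 * 0.3 / 0.038
Numerator = 8.1000
F_muscle = 213.1579


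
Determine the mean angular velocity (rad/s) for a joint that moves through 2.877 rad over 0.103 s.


omega = delta_theta / delta_t
omega = 2.877 / 0.103
omega = 27.9320


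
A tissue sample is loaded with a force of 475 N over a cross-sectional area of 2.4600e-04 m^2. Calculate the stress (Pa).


stress = F / A
stress = 475 / 2.4600e-04
stress = 1.9309e+06


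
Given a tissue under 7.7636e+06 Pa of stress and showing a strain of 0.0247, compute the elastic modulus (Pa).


E = stress / strain
E = 7.7636e+06 / 0.0247
E = 3.1432e+08


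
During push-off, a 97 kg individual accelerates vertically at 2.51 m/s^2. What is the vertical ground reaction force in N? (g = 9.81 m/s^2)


GRF = m * (g + a)
GRF = 97 * (9.81 + 2.51)
GRF = 97 * 12.3200
GRF = 1195.0400


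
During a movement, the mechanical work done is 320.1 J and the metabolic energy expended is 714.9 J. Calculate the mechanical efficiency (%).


eta = (W_mech / E_meta) * 100
eta = (320.1 / 714.9) * 100
ratio = 0.4478
eta = 44.7755


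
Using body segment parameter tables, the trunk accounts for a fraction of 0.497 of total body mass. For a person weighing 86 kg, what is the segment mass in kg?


m_segment = body_mass * fraction
m_segment = 86 * 0.497
m_segment = 42.7420


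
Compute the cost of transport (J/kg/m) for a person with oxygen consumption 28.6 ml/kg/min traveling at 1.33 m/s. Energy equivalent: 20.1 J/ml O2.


Power per kg = VO2 * 20.1 / 60
Power per kg = 28.6 * 20.1 / 60 = 9.5810 W/kg
Cost = power_per_kg / speed
Cost = 9.5810 / 1.33
Cost = 7.2038


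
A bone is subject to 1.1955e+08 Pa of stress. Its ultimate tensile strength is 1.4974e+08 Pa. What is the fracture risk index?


FRI = applied / ultimate
FRI = 1.1955e+08 / 1.4974e+08
FRI = 0.7984


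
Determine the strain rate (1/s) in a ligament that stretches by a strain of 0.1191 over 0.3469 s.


strain_rate = delta_strain / delta_t
strain_rate = 0.1191 / 0.3469
strain_rate = 0.3433


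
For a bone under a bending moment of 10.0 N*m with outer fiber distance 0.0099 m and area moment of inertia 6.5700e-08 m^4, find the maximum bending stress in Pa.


sigma = M * c / I
sigma = 10.0 * 0.0099 / 6.5700e-08
M * c = 0.0990
sigma = 1.5068e+06


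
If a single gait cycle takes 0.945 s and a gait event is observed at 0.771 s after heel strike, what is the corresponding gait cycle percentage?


pct = (event_time / cycle_time) * 100
pct = (0.771 / 0.945) * 100
ratio = 0.8159
pct = 81.5873


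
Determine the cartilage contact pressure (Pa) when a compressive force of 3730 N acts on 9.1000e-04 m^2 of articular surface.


P = F / A
P = 3730 / 9.1000e-04
P = 4.0989e+06


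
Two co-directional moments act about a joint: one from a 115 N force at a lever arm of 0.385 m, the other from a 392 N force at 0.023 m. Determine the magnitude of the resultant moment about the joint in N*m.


M = F1 * d1 + F2 * d2
M = 115 * 0.385 + 392 * 0.023
M = 44.2750 + 9.0160
M = 53.2910


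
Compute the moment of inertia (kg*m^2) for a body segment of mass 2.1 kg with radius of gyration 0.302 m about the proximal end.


I = m * k^2
I = 2.1 * 0.302^2
k^2 = 0.0912
I = 0.1915


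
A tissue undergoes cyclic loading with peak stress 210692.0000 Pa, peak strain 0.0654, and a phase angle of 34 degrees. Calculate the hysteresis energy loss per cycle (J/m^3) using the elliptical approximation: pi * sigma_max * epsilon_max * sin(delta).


E_loss = pi * sigma_max * epsilon_max * sin(delta)
delta = 34 deg = 0.5934 rad
sin(delta) = 0.5592
E_loss = pi * 210692.0000 * 0.0654 * 0.5592
E_loss = 24206.7964


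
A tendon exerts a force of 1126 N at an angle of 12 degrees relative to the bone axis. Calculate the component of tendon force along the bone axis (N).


F_eff = F_tendon * cos(theta)
theta = 12 deg = 0.2094 rad
cos(theta) = 0.9781
F_eff = 1126 * 0.9781
F_eff = 1101.3942


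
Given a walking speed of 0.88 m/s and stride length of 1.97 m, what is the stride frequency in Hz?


f = v / stride_length
f = 0.88 / 1.97
f = 0.4467


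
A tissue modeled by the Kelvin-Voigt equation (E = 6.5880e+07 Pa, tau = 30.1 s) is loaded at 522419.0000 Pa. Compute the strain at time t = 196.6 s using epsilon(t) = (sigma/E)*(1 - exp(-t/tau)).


epsilon(t) = (sigma/E) * (1 - exp(-t/tau))
sigma/E = 522419.0000 / 6.5880e+07 = 0.0079
exp(-t/tau) = exp(-196.6 / 30.1) = 0.0015
epsilon = 0.0079 * (1 - 0.0015)
epsilon = 0.0079


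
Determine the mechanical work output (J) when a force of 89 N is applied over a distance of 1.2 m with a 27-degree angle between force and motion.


W = F * d * cos(theta)
theta = 27 deg = 0.4712 rad
cos(theta) = 0.8910
W = 89 * 1.2 * 0.8910
W = 95.1595


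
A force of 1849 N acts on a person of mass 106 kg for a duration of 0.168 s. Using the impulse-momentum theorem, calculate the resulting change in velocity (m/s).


J = F * dt = 1849 * 0.168 = 310.6320 N*s
delta_v = J / m
delta_v = 310.6320 / 106
delta_v = 2.9305


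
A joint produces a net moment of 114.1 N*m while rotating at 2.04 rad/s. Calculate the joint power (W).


P = M * omega
P = 114.1 * 2.04
P = 232.7640


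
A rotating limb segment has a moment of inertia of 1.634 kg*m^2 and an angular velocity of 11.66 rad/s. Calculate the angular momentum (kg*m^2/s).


L = I * omega
L = 1.634 * 11.66
L = 19.0524


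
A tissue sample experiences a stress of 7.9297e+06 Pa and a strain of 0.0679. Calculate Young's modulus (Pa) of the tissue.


E = stress / strain
E = 7.9297e+06 / 0.0679
E = 1.1678e+08


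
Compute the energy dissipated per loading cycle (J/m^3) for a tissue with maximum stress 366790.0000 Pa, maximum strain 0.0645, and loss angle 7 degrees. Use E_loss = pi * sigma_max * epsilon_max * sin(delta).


E_loss = pi * sigma_max * epsilon_max * sin(delta)
delta = 7 deg = 0.1222 rad
sin(delta) = 0.1219
E_loss = pi * 366790.0000 * 0.0645 * 0.1219
E_loss = 9057.7754


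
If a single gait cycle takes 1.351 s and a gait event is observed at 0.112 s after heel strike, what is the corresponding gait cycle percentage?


pct = (event_time / cycle_time) * 100
pct = (0.112 / 1.351) * 100
ratio = 0.0829
pct = 8.2902


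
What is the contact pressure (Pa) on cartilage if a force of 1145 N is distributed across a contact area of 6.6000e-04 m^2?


P = F / A
P = 1145 / 6.6000e-04
P = 1.7348e+06


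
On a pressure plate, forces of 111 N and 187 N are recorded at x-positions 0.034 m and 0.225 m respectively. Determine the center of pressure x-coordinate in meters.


COP_x = (F1*x1 + F2*x2) / (F1 + F2)
COP_x = (111*0.034 + 187*0.225) / (111 + 187)
Numerator = 45.8490
Denominator = 298
COP_x = 0.1539


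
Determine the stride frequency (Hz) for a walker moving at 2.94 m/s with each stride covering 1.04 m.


f = v / stride_length
f = 2.94 / 1.04
f = 2.8269


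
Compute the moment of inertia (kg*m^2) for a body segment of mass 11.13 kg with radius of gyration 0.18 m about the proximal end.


I = m * k^2
I = 11.13 * 0.18^2
k^2 = 0.0324
I = 0.3606
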